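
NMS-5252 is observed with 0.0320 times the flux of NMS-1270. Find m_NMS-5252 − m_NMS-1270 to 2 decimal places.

3.74

m_NMS-5252 − m_NMS-1270 = −2.5 log₁₀(F_NMS-5252/F_NMS-1270) = −2.5 log₁₀(0.0320) = −2.5 × (-1.495) = 3.737.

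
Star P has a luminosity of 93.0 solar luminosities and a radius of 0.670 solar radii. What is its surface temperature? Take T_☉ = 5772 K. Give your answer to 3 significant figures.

2.19×10^4 K

T/T_☉ = (L/L_☉)^(1/4) / (R/R_☉)^(1/2)
T = 5772 × (93.0)^(1/4) / √(0.670) = 5772 × 3.105 / 0.8185 = 2.190×10^4 K.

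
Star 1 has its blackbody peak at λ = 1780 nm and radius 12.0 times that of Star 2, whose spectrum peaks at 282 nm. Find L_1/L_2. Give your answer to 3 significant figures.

Wien's law gives T ∝ 1/λ_max, so T_1/T_2 = λ_2/λ_1 = 282/1780 = 0.1584.
Then L ∝ R²T⁴ gives L_1/L_2 = (12.0)² × (0.1584)⁴ = 144.0 × 6.300×10^-4 = 0.09071.

0.0907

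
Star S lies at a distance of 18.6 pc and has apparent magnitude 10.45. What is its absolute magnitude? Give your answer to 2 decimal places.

M = m − 5 log₁₀(d/10 pc) = 10.45 − 5 log₁₀(18.6/10)
  = 10.45 − 5 × 0.270 = 10.45 − 1.35 = 9.10.

9.10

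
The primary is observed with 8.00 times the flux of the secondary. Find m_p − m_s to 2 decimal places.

-2.26

m_p − m_s = −2.5 log₁₀(F_p/F_s) = −2.5 log₁₀(8.00) = −2.5 × (0.903) = -2.258.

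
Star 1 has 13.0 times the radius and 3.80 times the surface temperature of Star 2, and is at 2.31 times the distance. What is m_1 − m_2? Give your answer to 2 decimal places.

L_1/L_2 = (13.0)²(3.80)⁴ = 3.524×10^4.
F_1/F_2 = (L_1/L_2)/(d_1/d_2)² = 3.524×10^4/5.336 = 6604.
m_1 − m_2 = −2.5 log₁₀(6604) = -9.55.

-9.55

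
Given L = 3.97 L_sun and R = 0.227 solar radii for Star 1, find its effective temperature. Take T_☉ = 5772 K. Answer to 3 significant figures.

T/T_☉ = (L/L_☉)^(1/4) / (R/R_☉)^(1/2)
T = 5772 × (3.97)^(1/4) / √(0.227) = 5772 × 1.412 / 0.4764 = 1.710×10^4 K.

1.71×10^4 K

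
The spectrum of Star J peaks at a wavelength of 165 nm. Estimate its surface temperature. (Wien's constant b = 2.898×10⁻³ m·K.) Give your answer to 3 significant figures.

1.76×10^4 K

T = b/λ_max = 2.898×10⁻³ / (165×10⁻⁹) = 1.756×10^4 K.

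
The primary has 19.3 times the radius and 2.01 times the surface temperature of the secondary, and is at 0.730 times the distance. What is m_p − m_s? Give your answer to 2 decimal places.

L_p/L_s = (19.3)²(2.01)⁴ = 6080.
F_p/F_s = (L_p/L_s)/(d_p/d_s)² = 6080/0.5329 = 1.141×10^4.
m_p − m_s = −2.5 log₁₀(1.141×10^4) = -10.14.

-10.14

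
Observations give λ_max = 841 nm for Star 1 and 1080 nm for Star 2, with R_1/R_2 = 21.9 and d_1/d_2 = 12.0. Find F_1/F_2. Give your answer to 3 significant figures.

9.06

Wien's law: T_1/T_2 = λ_2/λ_1 = 1080/841 = 1.284.
L_1/L_2 = (R_1/R_2)²(T_1/T_2)⁴ = (21.9)²(1.284)⁴ = 1304.
F_1/F_2 = (L_1/L_2)/(d_1/d_2)² = 1304/(12.0)² = 9.058.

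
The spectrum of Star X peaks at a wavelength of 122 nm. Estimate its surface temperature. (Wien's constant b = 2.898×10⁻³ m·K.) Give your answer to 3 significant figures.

2.38×10^4 K

T = b/λ_max = 2.898×10⁻³ / (122×10⁻⁹) = 2.375×10^4 K.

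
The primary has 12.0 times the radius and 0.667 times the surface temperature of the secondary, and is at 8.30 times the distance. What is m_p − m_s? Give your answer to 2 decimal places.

L_p/L_s = (12.0)²(0.667)⁴ = 28.50.
F_p/F_s = (L_p/L_s)/(d_p/d_s)² = 28.50/68.89 = 0.4137.
m_p − m_s = −2.5 log₁₀(0.4137) = 0.96.

0.96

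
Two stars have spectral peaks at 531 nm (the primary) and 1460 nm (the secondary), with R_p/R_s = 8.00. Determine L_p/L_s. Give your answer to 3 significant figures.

Wien's law gives T ∝ 1/λ_max, so T_p/T_s = λ_s/λ_p = 1460/531 = 2.750.
Then L ∝ R²T⁴ gives L_p/L_s = (8.00)² × (2.750)⁴ = 64.00 × 57.15 = 3658.

3.66×10^3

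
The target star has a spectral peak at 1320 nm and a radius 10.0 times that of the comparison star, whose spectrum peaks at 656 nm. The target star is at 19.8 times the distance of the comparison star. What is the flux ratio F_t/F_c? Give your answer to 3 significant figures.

0.0156

Wien's law: T_t/T_c = λ_c/λ_t = 656/1320 = 0.4970.
L_t/L_c = (R_t/R_c)²(T_t/T_c)⁴ = (10.0)²(0.4970)⁴ = 6.100.
F_t/F_c = (L_t/L_c)/(d_t/d_c)² = 6.100/(19.8)² = 0.01556.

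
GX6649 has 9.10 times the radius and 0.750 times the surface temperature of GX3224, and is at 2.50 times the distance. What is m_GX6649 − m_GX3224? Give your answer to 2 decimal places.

L_GX6649/L_GX3224 = (9.10)²(0.750)⁴ = 26.20.
F_GX6649/F_GX3224 = (L_GX6649/L_GX3224)/(d_GX6649/d_GX3224)² = 26.20/6.250 = 4.192.
m_GX6649 − m_GX3224 = −2.5 log₁₀(4.192) = -1.56.

-1.56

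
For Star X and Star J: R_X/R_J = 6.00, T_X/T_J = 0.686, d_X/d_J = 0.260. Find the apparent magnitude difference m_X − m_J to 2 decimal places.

L_X/L_J = (6.00)²(0.686)⁴ = 7.973.
F_X/F_J = (L_X/L_J)/(d_X/d_J)² = 7.973/0.06760 = 117.9.
m_X − m_J = −2.5 log₁₀(117.9) = -5.18.

-5.18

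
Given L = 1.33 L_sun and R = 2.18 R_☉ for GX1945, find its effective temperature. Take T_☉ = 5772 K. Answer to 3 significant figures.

4.20×10^3 K

T/T_☉ = (L/L_☉)^(1/4) / (R/R_☉)^(1/2)
T = 5772 × (1.33)^(1/4) / √(2.18) = 5772 × 1.074 / 1.476 = 4198 K.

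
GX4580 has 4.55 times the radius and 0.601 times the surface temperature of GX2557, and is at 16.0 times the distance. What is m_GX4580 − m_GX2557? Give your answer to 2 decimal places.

L_GX4580/L_GX2557 = (4.55)²(0.601)⁴ = 2.701.
F_GX4580/F_GX2557 = (L_GX4580/L_GX2557)/(d_GX4580/d_GX2557)² = 2.701/256.0 = 0.01055.
m_GX4580 − m_GX2557 = −2.5 log₁₀(0.01055) = 4.94.

4.94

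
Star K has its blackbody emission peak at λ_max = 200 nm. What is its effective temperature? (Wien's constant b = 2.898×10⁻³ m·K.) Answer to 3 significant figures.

T = b/λ_max = 2.898×10⁻³ / (200×10⁻⁹) = 1.449×10^4 K.

1.45×10^4 K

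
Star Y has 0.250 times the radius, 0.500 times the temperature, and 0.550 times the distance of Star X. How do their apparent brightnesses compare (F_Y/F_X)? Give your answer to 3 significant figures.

L_Y/L_X = (R_Y/R_X)²(T_Y/T_X)⁴ = (0.250)² × (0.500)⁴ = 0.003906.
F_Y/F_X = (L_Y/L_X)/(d_Y/d_X)² = 0.003906 / (0.550)² = 0.01291.

0.0129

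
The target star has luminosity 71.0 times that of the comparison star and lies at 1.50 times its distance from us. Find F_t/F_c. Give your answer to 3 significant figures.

31.6

F = L/(4πd²), so F_t/F_c = (L_t/L_c) / (d_t/d_c)²
= 71.0 / (1.50)² = 71.0 / 2.250 = 31.56.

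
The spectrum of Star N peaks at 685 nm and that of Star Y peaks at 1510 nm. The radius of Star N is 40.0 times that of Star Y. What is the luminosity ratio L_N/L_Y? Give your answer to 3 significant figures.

3.78×10^4

Wien's law gives T ∝ 1/λ_max, so T_N/T_Y = λ_Y/λ_N = 1510/685 = 2.204.
Then L ∝ R²T⁴ gives L_N/L_Y = (40.0)² × (2.204)⁴ = 1600 × 23.61 = 3.778×10^4.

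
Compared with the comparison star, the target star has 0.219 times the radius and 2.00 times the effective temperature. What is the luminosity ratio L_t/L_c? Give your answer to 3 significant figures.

From the Stefan–Boltzmann law, L ∝ R²T⁴, so
L_t/L_c = (R_t/R_c)² (T_t/T_c)⁴ = (0.219)² × (2.00)⁴ = 0.04796 × 16.00 = 0.7674.

0.767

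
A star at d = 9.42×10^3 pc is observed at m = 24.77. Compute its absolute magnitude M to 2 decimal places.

M = m − 5 log₁₀(d/10 pc) = 24.77 − 5 log₁₀(9.42×10^3/10)
  = 24.77 − 5 × 2.974 = 24.77 − 14.87 = 9.90.

9.90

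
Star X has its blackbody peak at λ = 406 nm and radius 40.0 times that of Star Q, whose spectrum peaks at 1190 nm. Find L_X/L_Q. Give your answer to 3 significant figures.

1.18×10^5

Wien's law gives T ∝ 1/λ_max, so T_X/T_Q = λ_Q/λ_X = 1190/406 = 2.931.
Then L ∝ R²T⁴ gives L_X/L_Q = (40.0)² × (2.931)⁴ = 1600 × 73.80 = 1.181×10^5.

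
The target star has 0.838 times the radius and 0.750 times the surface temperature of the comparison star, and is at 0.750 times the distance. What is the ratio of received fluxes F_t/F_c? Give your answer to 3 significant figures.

0.395

L_t/L_c = (R_t/R_c)²(T_t/T_c)⁴ = (0.838)² × (0.750)⁴ = 0.2222.
F_t/F_c = (L_t/L_c)/(d_t/d_c)² = 0.2222 / (0.750)² = 0.3950.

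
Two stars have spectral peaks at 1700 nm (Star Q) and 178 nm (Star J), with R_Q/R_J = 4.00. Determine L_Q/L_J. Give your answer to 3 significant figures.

0.00192

Wien's law gives T ∝ 1/λ_max, so T_Q/T_J = λ_J/λ_Q = 178/1700 = 0.1047.
Then L ∝ R²T⁴ gives L_Q/L_J = (4.00)² × (0.1047)⁴ = 16.00 × 1.202×10^-4 = 0.001923.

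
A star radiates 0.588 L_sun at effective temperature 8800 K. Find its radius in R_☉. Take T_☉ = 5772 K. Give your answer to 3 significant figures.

R/R_☉ = √(L/L_☉) / (T/T_☉)² = √(0.588) / (1.525)²
       = 0.7668 / 2.324 = 0.3299.

0.330 R_☉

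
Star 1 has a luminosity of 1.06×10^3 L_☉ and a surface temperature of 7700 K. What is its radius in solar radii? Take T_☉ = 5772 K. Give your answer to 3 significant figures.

R/R_☉ = √(L/L_☉) / (T/T_☉)² = √(1.06×10^3) / (1.334)²
       = 32.56 / 1.780 = 18.29.

18.3 solar radii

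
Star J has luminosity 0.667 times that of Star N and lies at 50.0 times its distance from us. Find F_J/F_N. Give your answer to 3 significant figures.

2.67×10^-4

F = L/(4πd²), so F_J/F_N = (L_J/L_N) / (d_J/d_N)²
= 0.667 / (50.0)² = 0.667 / 2500 = 2.668×10^-4.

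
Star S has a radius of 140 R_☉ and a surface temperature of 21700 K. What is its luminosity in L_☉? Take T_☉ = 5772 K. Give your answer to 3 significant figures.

L/L_☉ = (R/R_☉)² (T/T_☉)⁴ = (140)² × (21700/5772)⁴
       = 1.960×10^4 × (3.760)⁴ = 1.960×10^4 × 199.8 = 3.916×10^6.

3.92×10^6 L_☉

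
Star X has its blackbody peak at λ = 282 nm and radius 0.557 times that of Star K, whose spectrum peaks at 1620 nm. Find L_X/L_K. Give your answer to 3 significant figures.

338

Wien's law gives T ∝ 1/λ_max, so T_X/T_K = λ_K/λ_X = 1620/282 = 5.745.
Then L ∝ R²T⁴ gives L_X/L_K = (0.557)² × (5.745)⁴ = 0.3102 × 1089 = 337.9.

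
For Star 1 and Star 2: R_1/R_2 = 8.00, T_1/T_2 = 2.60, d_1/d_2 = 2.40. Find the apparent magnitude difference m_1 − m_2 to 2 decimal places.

L_1/L_2 = (8.00)²(2.60)⁴ = 2925.
F_1/F_2 = (L_1/L_2)/(d_1/d_2)² = 2925/5.760 = 507.8.
m_1 − m_2 = −2.5 log₁₀(507.8) = -6.76.

-6.76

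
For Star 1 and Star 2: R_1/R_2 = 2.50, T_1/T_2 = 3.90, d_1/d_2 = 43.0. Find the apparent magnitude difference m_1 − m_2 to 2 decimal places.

L_1/L_2 = (2.50)²(3.90)⁴ = 1446.
F_1/F_2 = (L_1/L_2)/(d_1/d_2)² = 1446/1849 = 0.7820.
m_1 − m_2 = −2.5 log₁₀(0.7820) = 0.27.

0.27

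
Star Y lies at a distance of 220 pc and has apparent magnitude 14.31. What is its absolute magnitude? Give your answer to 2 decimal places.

7.60

M = m − 5 log₁₀(d/10 pc) = 14.31 − 5 log₁₀(220/10)
  = 14.31 − 5 × 1.342 = 14.31 − 6.71 = 7.60.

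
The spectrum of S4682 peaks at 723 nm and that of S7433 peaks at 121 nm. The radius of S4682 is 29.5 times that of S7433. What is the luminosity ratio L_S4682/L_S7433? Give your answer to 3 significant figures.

0.683

Wien's law gives T ∝ 1/λ_max, so T_S4682/T_S7433 = λ_S7433/λ_S4682 = 121/723 = 0.1674.
Then L ∝ R²T⁴ gives L_S4682/L_S7433 = (29.5)² × (0.1674)⁴ = 870.2 × 7.845×10^-4 = 0.6827.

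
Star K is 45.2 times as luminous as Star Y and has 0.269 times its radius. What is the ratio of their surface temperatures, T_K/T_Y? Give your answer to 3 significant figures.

5.00

L ∝ R²T⁴ gives T ∝ (L/R²)^(1/4), so
T_K/T_Y = (45.2 / 0.269²)^(1/4) = (624.6)^(1/4) = 4.999.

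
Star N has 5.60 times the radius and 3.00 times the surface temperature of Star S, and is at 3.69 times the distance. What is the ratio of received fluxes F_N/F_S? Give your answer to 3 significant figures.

187

L_N/L_S = (R_N/R_S)²(T_N/T_S)⁴ = (5.60)² × (3.00)⁴ = 2540.
F_N/F_S = (L_N/L_S)/(d_N/d_S)² = 2540 / (3.69)² = 186.6.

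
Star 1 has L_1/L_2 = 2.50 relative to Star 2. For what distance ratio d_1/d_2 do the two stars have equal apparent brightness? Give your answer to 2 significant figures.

1.6

Equal flux requires L_1/d_1² = L_2/d_2², so d_1/d_2 = √(L_1/L_2)
= √(2.50) = 1.581.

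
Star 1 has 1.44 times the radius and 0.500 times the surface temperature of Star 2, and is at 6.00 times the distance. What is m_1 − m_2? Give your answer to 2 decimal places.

L_1/L_2 = (1.44)²(0.500)⁴ = 0.1296.
F_1/F_2 = (L_1/L_2)/(d_1/d_2)² = 0.1296/36.00 = 0.003600.
m_1 − m_2 = −2.5 log₁₀(0.003600) = 6.11.

6.11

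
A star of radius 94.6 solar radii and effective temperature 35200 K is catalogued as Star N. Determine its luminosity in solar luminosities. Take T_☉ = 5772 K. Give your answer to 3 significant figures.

L/L_☉ = (R/R_☉)² (T/T_☉)⁴ = (94.6)² × (35200/5772)⁴
       = 8949 × (6.098)⁴ = 8949 × 1383 = 1.238×10^7.

1.24×10^7 solar luminosities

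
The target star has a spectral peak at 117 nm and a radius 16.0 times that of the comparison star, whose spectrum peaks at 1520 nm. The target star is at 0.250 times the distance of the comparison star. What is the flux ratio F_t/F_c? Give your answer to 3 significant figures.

Wien's law: T_t/T_c = λ_c/λ_t = 1520/117 = 12.99.
L_t/L_c = (R_t/R_c)²(T_t/T_c)⁴ = (16.0)²(12.99)⁴ = 7.292×10^6.
F_t/F_c = (L_t/L_c)/(d_t/d_c)² = 7.292×10^6/(0.250)² = 1.167×10^8.

1.17×10^8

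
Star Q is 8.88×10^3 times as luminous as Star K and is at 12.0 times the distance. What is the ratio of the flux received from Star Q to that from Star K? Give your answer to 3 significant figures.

F = L/(4πd²), so F_Q/F_K = (L_Q/L_K) / (d_Q/d_K)²
= 8.88×10^3 / (12.0)² = 8.88×10^3 / 144.0 = 61.67.

61.7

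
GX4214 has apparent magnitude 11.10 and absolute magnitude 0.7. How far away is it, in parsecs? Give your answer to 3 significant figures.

m − M = 5 log₁₀(d/10 pc)
11.10 − (0.7) = 10.40 = 5 log₁₀(d/10)
d = 10 × 10^(10.40/5) = 10 × 10^2.080 = 1202 pc.

1.20×10^3 pc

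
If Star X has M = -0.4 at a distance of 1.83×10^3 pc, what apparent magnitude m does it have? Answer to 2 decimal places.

m = M + 5 log₁₀(d/10 pc) = -0.4 + 5 log₁₀(1.83×10^3/10)
  = -0.4 + 5 × 2.262 = -0.4 + 11.31 = 10.91.

10.91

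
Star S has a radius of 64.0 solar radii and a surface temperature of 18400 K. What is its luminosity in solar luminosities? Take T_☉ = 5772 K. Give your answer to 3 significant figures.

4.23×10^5 solar luminosities

L/L_☉ = (R/R_☉)² (T/T_☉)⁴ = (64.0)² × (18400/5772)⁴
       = 4096 × (3.188)⁴ = 4096 × 103.3 = 4.230×10^5.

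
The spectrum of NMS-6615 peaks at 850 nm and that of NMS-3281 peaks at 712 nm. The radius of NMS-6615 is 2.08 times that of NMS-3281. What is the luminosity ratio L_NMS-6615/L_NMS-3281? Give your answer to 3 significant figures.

Wien's law gives T ∝ 1/λ_max, so T_NMS-6615/T_NMS-3281 = λ_NMS-3281/λ_NMS-6615 = 712/850 = 0.8376.
Then L ∝ R²T⁴ gives L_NMS-6615/L_NMS-3281 = (2.08)² × (0.8376)⁴ = 4.326 × 0.4923 = 2.130.

2.13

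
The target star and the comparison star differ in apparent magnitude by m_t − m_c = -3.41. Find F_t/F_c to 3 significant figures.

23.1

F_t/F_c = 10^(−(m_t − m_c)/2.5) = 10^(3.41/2.5) = 10^1.364 = 23.12.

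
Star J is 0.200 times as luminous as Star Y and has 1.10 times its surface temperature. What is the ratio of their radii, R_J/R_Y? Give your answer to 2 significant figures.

0.37

L ∝ R²T⁴ gives R ∝ √L / T², so
R_J/R_Y = √(0.200) / (1.10)² = 0.4472 / 1.210 = 0.3696.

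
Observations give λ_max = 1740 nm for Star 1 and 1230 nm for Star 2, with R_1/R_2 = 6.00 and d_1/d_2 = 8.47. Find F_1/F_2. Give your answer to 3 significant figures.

Wien's law: T_1/T_2 = λ_2/λ_1 = 1230/1740 = 0.7069.
L_1/L_2 = (R_1/R_2)²(T_1/T_2)⁴ = (6.00)²(0.7069)⁴ = 8.989.
F_1/F_2 = (L_1/L_2)/(d_1/d_2)² = 8.989/(8.47)² = 0.1253.

0.125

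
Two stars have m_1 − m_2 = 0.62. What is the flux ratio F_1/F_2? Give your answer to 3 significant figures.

0.565

F_1/F_2 = 10^(−(m_1 − m_2)/2.5) = 10^(-0.62/2.5) = 10^-0.248 = 0.5649.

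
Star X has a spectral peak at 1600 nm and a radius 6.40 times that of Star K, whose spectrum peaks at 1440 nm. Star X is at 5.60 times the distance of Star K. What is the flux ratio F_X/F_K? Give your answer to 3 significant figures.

0.857

Wien's law: T_X/T_K = λ_K/λ_X = 1440/1600 = 0.9000.
L_X/L_K = (R_X/R_K)²(T_X/T_K)⁴ = (6.40)²(0.9000)⁴ = 26.87.
F_X/F_K = (L_X/L_K)/(d_X/d_K)² = 26.87/(5.60)² = 0.8569.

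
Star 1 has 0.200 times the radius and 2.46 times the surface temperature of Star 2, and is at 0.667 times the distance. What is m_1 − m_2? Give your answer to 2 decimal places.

-1.29

L_1/L_2 = (0.200)²(2.46)⁴ = 1.465.
F_1/F_2 = (L_1/L_2)/(d_1/d_2)² = 1.465/0.4449 = 3.293.
m_1 − m_2 = −2.5 log₁₀(3.293) = -1.29.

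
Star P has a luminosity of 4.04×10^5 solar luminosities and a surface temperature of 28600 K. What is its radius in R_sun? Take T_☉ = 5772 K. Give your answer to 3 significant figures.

25.9 R_sun

R/R_☉ = √(L/L_☉) / (T/T_☉)² = √(4.04×10^5) / (4.955)²
       = 635.6 / 24.55 = 25.89.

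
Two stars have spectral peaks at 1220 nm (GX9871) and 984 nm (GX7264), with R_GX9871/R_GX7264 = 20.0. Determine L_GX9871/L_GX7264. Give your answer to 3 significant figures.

Wien's law gives T ∝ 1/λ_max, so T_GX9871/T_GX7264 = λ_GX7264/λ_GX9871 = 984/1220 = 0.8066.
Then L ∝ R²T⁴ gives L_GX9871/L_GX7264 = (20.0)² × (0.8066)⁴ = 400.0 × 0.4232 = 169.3.

169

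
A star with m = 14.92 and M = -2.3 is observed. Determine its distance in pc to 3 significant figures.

2.78×10^4 pc

m − M = 5 log₁₀(d/10 pc)
14.92 − (-2.3) = 17.22 = 5 log₁₀(d/10)
d = 10 × 10^(17.22/5) = 10 × 10^3.444 = 2.780×10^4 pc.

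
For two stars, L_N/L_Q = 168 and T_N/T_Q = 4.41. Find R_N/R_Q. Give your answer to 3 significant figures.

0.666

L ∝ R²T⁴ gives R ∝ √L / T², so
R_N/R_Q = √(168) / (4.41)² = 12.96 / 19.45 = 0.6665.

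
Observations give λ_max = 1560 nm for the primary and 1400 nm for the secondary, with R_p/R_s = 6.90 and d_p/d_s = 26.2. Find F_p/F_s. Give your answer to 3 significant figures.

Wien's law: T_p/T_s = λ_s/λ_p = 1400/1560 = 0.8974.
L_p/L_s = (R_p/R_s)²(T_p/T_s)⁴ = (6.90)²(0.8974)⁴ = 30.88.
F_p/F_s = (L_p/L_s)/(d_p/d_s)² = 30.88/(26.2)² = 0.04499.

0.0450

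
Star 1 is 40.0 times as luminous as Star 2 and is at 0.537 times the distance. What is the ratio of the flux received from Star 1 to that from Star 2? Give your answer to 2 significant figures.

F = L/(4πd²), so F_1/F_2 = (L_1/L_2) / (d_1/d_2)²
= 40.0 / (0.537)² = 40.0 / 0.2884 = 138.7.

1.4×10^2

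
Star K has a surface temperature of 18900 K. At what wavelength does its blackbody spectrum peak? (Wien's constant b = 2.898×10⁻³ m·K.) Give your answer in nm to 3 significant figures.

λ_max = b/T = 2.898×10⁻³ / 18900 = 1.53×10^-7 m = 153.3 nm.

153 nm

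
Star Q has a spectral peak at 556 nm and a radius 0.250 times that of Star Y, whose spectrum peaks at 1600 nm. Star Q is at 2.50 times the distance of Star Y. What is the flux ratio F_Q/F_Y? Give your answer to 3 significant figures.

0.686

Wien's law: T_Q/T_Y = λ_Y/λ_Q = 1600/556 = 2.878.
L_Q/L_Y = (R_Q/R_Y)²(T_Q/T_Y)⁴ = (0.250)²(2.878)⁴ = 4.286.
F_Q/F_Y = (L_Q/L_Y)/(d_Q/d_Y)² = 4.286/(2.50)² = 0.6858.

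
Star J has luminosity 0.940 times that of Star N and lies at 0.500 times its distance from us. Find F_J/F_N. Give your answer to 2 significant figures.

3.8

F = L/(4πd²), so F_J/F_N = (L_J/L_N) / (d_J/d_N)²
= 0.940 / (0.500)² = 0.940 / 0.2500 = 3.760.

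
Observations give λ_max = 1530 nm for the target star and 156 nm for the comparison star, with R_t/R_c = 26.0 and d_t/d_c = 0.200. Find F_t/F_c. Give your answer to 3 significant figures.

Wien's law: T_t/T_c = λ_c/λ_t = 156/1530 = 0.1020.
L_t/L_c = (R_t/R_c)²(T_t/T_c)⁴ = (26.0)²(0.1020)⁴ = 0.07306.
F_t/F_c = (L_t/L_c)/(d_t/d_c)² = 0.07306/(0.200)² = 1.826.

1.83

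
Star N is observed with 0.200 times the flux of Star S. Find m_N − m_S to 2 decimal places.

m_N − m_S = −2.5 log₁₀(F_N/F_S) = −2.5 log₁₀(0.200) = −2.5 × (-0.699) = 1.747.

1.75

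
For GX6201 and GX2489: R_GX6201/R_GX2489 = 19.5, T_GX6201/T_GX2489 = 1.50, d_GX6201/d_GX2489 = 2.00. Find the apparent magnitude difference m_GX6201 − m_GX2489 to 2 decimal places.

-6.71

L_GX6201/L_GX2489 = (19.5)²(1.50)⁴ = 1925.
F_GX6201/F_GX2489 = (L_GX6201/L_GX2489)/(d_GX6201/d_GX2489)² = 1925/4.000 = 481.3.
m_GX6201 − m_GX2489 = −2.5 log₁₀(481.3) = -6.71.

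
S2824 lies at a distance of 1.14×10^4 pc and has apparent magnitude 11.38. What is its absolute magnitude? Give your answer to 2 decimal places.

M = m − 5 log₁₀(d/10 pc) = 11.38 − 5 log₁₀(1.14×10^4/10)
  = 11.38 − 5 × 3.057 = 11.38 − 15.28 = -3.90.

-3.90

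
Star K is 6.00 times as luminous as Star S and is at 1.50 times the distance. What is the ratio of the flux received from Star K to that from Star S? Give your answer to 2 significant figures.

F = L/(4πd²), so F_K/F_S = (L_K/L_S) / (d_K/d_S)²
= 6.00 / (1.50)² = 6.00 / 2.250 = 2.667.

2.7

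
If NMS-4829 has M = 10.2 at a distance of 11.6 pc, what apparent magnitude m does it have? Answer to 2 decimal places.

m = M + 5 log₁₀(d/10 pc) = 10.2 + 5 log₁₀(11.6/10)
  = 10.2 + 5 × 0.064 = 10.2 + 0.32 = 10.52.

10.52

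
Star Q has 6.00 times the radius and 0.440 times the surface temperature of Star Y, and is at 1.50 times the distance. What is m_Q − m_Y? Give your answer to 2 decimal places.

L_Q/L_Y = (6.00)²(0.440)⁴ = 1.349.
F_Q/F_Y = (L_Q/L_Y)/(d_Q/d_Y)² = 1.349/2.250 = 0.5997.
m_Q − m_Y = −2.5 log₁₀(0.5997) = 0.56.

0.56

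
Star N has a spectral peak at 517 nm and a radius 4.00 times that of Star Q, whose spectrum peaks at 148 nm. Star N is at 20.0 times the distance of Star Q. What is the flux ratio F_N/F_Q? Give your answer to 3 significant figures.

2.69×10^-4

Wien's law: T_N/T_Q = λ_Q/λ_N = 148/517 = 0.2863.
L_N/L_Q = (R_N/R_Q)²(T_N/T_Q)⁴ = (4.00)²(0.2863)⁴ = 0.1074.
F_N/F_Q = (L_N/L_Q)/(d_N/d_Q)² = 0.1074/(20.0)² = 2.686×10^-4.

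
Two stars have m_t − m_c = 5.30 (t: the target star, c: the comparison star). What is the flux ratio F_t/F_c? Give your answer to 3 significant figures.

F_t/F_c = 10^(−(m_t − m_c)/2.5) = 10^(-5.30/2.5) = 10^-2.120 = 0.007586.

0.00759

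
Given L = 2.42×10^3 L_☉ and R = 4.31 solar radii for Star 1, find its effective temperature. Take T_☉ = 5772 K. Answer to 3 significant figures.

1.95×10^4 K

T/T_☉ = (L/L_☉)^(1/4) / (R/R_☉)^(1/2)
T = 5772 × (2.42×10^3)^(1/4) / √(4.31) = 5772 × 7.014 / 2.076 = 1.950×10^4 K.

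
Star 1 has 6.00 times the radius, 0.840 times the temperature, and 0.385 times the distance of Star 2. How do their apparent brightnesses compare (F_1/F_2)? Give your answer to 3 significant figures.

L_1/L_2 = (R_1/R_2)²(T_1/T_2)⁴ = (6.00)² × (0.840)⁴ = 17.92.
F_1/F_2 = (L_1/L_2)/(d_1/d_2)² = 17.92 / (0.385)² = 120.9.

121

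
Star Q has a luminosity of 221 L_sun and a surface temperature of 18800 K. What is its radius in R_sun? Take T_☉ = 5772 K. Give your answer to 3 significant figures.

1.40 R_sun

R/R_☉ = √(L/L_☉) / (T/T_☉)² = √(221) / (3.257)²
       = 14.87 / 10.61 = 1.401.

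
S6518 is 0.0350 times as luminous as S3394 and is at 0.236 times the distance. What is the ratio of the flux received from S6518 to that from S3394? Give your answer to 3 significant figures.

F = L/(4πd²), so F_S6518/F_S3394 = (L_S6518/L_S3394) / (d_S6518/d_S3394)²
= 0.0350 / (0.236)² = 0.0350 / 0.05570 = 0.6284.

0.628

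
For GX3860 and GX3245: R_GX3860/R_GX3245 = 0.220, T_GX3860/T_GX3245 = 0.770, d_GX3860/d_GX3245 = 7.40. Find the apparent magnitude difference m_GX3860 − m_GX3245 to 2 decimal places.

L_GX3860/L_GX3245 = (0.220)²(0.770)⁴ = 0.01701.
F_GX3860/F_GX3245 = (L_GX3860/L_GX3245)/(d_GX3860/d_GX3245)² = 0.01701/54.76 = 3.107×10^-4.
m_GX3860 − m_GX3245 = −2.5 log₁₀(3.107×10^-4) = 8.77.

8.77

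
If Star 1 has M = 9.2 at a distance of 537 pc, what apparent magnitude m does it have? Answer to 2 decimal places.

17.85

m = M + 5 log₁₀(d/10 pc) = 9.2 + 5 log₁₀(537/10)
  = 9.2 + 5 × 1.730 = 9.2 + 8.65 = 17.85.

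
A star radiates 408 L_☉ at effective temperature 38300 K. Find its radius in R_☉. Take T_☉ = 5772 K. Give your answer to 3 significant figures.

0.459 R_☉

R/R_☉ = √(L/L_☉) / (T/T_☉)² = √(408) / (6.635)²
       = 20.20 / 44.03 = 0.4588.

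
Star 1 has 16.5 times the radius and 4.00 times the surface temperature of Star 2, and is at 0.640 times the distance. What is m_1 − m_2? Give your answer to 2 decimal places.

L_1/L_2 = (16.5)²(4.00)⁴ = 6.970×10^4.
F_1/F_2 = (L_1/L_2)/(d_1/d_2)² = 6.970×10^4/0.4096 = 1.702×10^5.
m_1 − m_2 = −2.5 log₁₀(1.702×10^5) = -13.08.

-13.08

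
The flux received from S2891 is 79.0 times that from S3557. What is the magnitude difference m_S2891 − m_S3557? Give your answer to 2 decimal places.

-4.74

m_S2891 − m_S3557 = −2.5 log₁₀(F_S2891/F_S3557) = −2.5 log₁₀(79.0) = −2.5 × (1.898) = -4.744.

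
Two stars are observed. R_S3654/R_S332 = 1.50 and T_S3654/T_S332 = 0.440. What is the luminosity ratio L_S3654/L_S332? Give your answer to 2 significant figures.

0.084

From the Stefan–Boltzmann law, L ∝ R²T⁴, so
L_S3654/L_S332 = (R_S3654/R_S332)² (T_S3654/T_S332)⁴ = (1.50)² × (0.440)⁴ = 2.250 × 0.03748 = 0.08433.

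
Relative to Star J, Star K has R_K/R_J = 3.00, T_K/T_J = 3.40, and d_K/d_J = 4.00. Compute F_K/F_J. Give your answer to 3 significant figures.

75.2

L_K/L_J = (R_K/R_J)²(T_K/T_J)⁴ = (3.00)² × (3.40)⁴ = 1203.
F_K/F_J = (L_K/L_J)/(d_K/d_J)² = 1203 / (4.00)² = 75.17.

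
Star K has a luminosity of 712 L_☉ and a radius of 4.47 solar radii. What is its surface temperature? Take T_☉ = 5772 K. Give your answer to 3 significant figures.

1.41×10^4 K

T/T_☉ = (L/L_☉)^(1/4) / (R/R_☉)^(1/2)
T = 5772 × (712)^(1/4) / √(4.47) = 5772 × 5.166 / 2.114 = 1.410×10^4 K.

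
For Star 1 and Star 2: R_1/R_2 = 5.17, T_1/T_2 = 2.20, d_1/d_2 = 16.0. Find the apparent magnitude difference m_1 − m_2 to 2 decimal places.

-0.97

L_1/L_2 = (5.17)²(2.20)⁴ = 626.1.
F_1/F_2 = (L_1/L_2)/(d_1/d_2)² = 626.1/256.0 = 2.446.
m_1 − m_2 = −2.5 log₁₀(2.446) = -0.97.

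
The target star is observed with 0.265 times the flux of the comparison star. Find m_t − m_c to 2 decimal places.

m_t − m_c = −2.5 log₁₀(F_t/F_c) = −2.5 log₁₀(0.265) = −2.5 × (-0.577) = 1.442.

1.44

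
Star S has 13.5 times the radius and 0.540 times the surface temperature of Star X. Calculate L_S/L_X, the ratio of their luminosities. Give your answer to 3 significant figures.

15.5

From the Stefan–Boltzmann law, L ∝ R²T⁴, so
L_S/L_X = (R_S/R_X)² (T_S/T_X)⁴ = (13.5)² × (0.540)⁴ = 182.2 × 0.08503 = 15.50.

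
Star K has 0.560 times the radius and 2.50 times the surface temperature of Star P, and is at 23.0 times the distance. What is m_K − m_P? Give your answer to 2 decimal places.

L_K/L_P = (0.560)²(2.50)⁴ = 12.25.
F_K/F_P = (L_K/L_P)/(d_K/d_P)² = 12.25/529.0 = 0.02316.
m_K − m_P = −2.5 log₁₀(0.02316) = 4.09.

4.09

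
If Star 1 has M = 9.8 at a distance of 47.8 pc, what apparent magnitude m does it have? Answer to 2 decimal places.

m = M + 5 log₁₀(d/10 pc) = 9.8 + 5 log₁₀(47.8/10)
  = 9.8 + 5 × 0.679 = 9.8 + 3.40 = 13.20.

13.20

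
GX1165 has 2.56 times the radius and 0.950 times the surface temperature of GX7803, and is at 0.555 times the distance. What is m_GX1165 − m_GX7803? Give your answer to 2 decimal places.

L_GX1165/L_GX7803 = (2.56)²(0.950)⁴ = 5.338.
F_GX1165/F_GX7803 = (L_GX1165/L_GX7803)/(d_GX1165/d_GX7803)² = 5.338/0.3080 = 17.33.
m_GX1165 − m_GX7803 = −2.5 log₁₀(17.33) = -3.10.

-3.10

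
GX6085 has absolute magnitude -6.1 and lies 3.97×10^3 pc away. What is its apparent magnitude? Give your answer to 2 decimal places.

6.89

m = M + 5 log₁₀(d/10 pc) = -6.1 + 5 log₁₀(3.97×10^3/10)
  = -6.1 + 5 × 2.599 = -6.1 + 12.99 = 6.89.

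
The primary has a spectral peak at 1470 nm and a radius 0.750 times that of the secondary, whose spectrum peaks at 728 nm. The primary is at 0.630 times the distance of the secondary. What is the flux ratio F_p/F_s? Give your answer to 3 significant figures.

Wien's law: T_p/T_s = λ_s/λ_p = 728/1470 = 0.4952.
L_p/L_s = (R_p/R_s)²(T_p/T_s)⁴ = (0.750)²(0.4952)⁴ = 0.03384.
F_p/F_s = (L_p/L_s)/(d_p/d_s)² = 0.03384/(0.630)² = 0.08525.

0.0853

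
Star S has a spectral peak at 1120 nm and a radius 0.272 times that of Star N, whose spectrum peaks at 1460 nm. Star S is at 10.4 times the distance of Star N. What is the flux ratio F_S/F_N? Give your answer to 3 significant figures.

Wien's law: T_S/T_N = λ_N/λ_S = 1460/1120 = 1.304.
L_S/L_N = (R_S/R_N)²(T_S/T_N)⁴ = (0.272)²(1.304)⁴ = 0.2136.
F_S/F_N = (L_S/L_N)/(d_S/d_N)² = 0.2136/(10.4)² = 0.001975.

0.00198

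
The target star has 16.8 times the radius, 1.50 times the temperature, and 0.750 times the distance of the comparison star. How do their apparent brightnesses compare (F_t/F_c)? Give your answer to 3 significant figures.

2.54×10^3

L_t/L_c = (R_t/R_c)²(T_t/T_c)⁴ = (16.8)² × (1.50)⁴ = 1429.
F_t/F_c = (L_t/L_c)/(d_t/d_c)² = 1429 / (0.750)² = 2540.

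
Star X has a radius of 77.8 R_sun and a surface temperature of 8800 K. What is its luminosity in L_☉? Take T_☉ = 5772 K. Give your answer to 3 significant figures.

L/L_☉ = (R/R_☉)² (T/T_☉)⁴ = (77.8)² × (8800/5772)⁴
       = 6053 × (1.525)⁴ = 6053 × 5.403 = 3.270×10^4.

3.27×10^4 L_☉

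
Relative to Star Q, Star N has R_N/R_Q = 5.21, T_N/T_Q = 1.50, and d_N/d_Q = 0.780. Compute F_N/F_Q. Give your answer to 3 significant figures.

L_N/L_Q = (R_N/R_Q)²(T_N/T_Q)⁴ = (5.21)² × (1.50)⁴ = 137.4.
F_N/F_Q = (L_N/L_Q)/(d_N/d_Q)² = 137.4 / (0.780)² = 225.9.

226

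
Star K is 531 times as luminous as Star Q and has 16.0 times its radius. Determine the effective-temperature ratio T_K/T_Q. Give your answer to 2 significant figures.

1.2

L ∝ R²T⁴ gives T ∝ (L/R²)^(1/4), so
T_K/T_Q = (531 / 16.0²)^(1/4) = (2.074)^(1/4) = 1.200.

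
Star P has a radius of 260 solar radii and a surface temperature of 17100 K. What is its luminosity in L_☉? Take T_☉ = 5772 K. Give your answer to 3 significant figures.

5.21×10^6 L_☉

L/L_☉ = (R/R_☉)² (T/T_☉)⁴ = (260)² × (17100/5772)⁴
       = 6.760×10^4 × (2.963)⁴ = 6.760×10^4 × 77.03 = 5.207×10^6.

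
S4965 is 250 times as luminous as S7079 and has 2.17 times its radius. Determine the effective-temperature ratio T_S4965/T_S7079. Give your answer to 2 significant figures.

L ∝ R²T⁴ gives T ∝ (L/R²)^(1/4), so
T_S4965/T_S7079 = (250 / 2.17²)^(1/4) = (53.09)^(1/4) = 2.699.

2.7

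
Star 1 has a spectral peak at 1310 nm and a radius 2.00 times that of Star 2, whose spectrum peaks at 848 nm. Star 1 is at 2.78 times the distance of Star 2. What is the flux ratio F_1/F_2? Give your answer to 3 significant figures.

Wien's law: T_1/T_2 = λ_2/λ_1 = 848/1310 = 0.6473.
L_1/L_2 = (R_1/R_2)²(T_1/T_2)⁴ = (2.00)²(0.6473)⁴ = 0.7024.
F_1/F_2 = (L_1/L_2)/(d_1/d_2)² = 0.7024/(2.78)² = 0.09088.

0.0909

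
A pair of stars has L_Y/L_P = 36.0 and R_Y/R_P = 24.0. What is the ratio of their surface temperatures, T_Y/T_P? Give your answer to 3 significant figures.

L ∝ R²T⁴ gives T ∝ (L/R²)^(1/4), so
T_Y/T_P = (36.0 / 24.0²)^(1/4) = (0.06250)^(1/4) = 0.5000.

0.500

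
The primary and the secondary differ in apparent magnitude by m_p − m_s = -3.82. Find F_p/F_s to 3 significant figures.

33.7

F_p/F_s = 10^(−(m_p − m_s)/2.5) = 10^(3.82/2.5) = 10^1.528 = 33.73.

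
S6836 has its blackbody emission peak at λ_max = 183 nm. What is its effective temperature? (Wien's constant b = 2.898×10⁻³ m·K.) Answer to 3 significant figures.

T = b/λ_max = 2.898×10⁻³ / (183×10⁻⁹) = 1.584×10^4 K.

1.58×10^4 K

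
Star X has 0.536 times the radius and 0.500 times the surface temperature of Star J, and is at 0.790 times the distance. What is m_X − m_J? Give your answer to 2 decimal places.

L_X/L_J = (0.536)²(0.500)⁴ = 0.01796.
F_X/F_J = (L_X/L_J)/(d_X/d_J)² = 0.01796/0.6241 = 0.02877.
m_X − m_J = −2.5 log₁₀(0.02877) = 3.85.

3.85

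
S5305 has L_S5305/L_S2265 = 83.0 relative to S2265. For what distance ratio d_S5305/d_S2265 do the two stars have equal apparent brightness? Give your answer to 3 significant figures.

9.11

Equal flux requires L_S5305/d_S5305² = L_S2265/d_S2265², so d_S5305/d_S2265 = √(L_S5305/L_S2265)
= √(83.0) = 9.110.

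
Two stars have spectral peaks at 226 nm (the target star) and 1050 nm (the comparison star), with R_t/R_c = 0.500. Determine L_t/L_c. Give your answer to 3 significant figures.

Wien's law gives T ∝ 1/λ_max, so T_t/T_c = λ_c/λ_t = 1050/226 = 4.646.
Then L ∝ R²T⁴ gives L_t/L_c = (0.500)² × (4.646)⁴ = 0.2500 × 465.9 = 116.5.

116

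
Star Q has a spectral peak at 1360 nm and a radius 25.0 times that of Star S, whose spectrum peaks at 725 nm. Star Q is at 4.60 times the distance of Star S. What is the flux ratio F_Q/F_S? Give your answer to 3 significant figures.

2.39

Wien's law: T_Q/T_S = λ_S/λ_Q = 725/1360 = 0.5331.
L_Q/L_S = (R_Q/R_S)²(T_Q/T_S)⁴ = (25.0)²(0.5331)⁴ = 50.48.
F_Q/F_S = (L_Q/L_S)/(d_Q/d_S)² = 50.48/(4.60)² = 2.385.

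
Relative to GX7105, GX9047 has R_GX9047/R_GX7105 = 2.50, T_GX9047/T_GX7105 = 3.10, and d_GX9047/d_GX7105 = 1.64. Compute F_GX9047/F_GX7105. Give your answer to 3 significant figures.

215

L_GX9047/L_GX7105 = (R_GX9047/R_GX7105)²(T_GX9047/T_GX7105)⁴ = (2.50)² × (3.10)⁴ = 577.2.
F_GX9047/F_GX7105 = (L_GX9047/L_GX7105)/(d_GX9047/d_GX7105)² = 577.2 / (1.64)² = 214.6.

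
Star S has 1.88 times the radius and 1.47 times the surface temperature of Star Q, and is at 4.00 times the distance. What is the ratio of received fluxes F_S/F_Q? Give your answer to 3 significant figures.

1.03

L_S/L_Q = (R_S/R_Q)²(T_S/T_Q)⁴ = (1.88)² × (1.47)⁴ = 16.50.
F_S/F_Q = (L_S/L_Q)/(d_S/d_Q)² = 16.50 / (4.00)² = 1.031.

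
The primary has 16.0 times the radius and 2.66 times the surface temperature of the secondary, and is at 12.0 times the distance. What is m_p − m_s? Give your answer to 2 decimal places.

-4.87

L_p/L_s = (16.0)²(2.66)⁴ = 1.282×10^4.
F_p/F_s = (L_p/L_s)/(d_p/d_s)² = 1.282×10^4/144.0 = 89.00.
m_p − m_s = −2.5 log₁₀(89.00) = -4.87.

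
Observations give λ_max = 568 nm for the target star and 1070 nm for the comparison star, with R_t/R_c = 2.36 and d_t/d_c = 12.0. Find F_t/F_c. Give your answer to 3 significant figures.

Wien's law: T_t/T_c = λ_c/λ_t = 1070/568 = 1.884.
L_t/L_c = (R_t/R_c)²(T_t/T_c)⁴ = (2.36)²(1.884)⁴ = 70.14.
F_t/F_c = (L_t/L_c)/(d_t/d_c)² = 70.14/(12.0)² = 0.4871.

0.487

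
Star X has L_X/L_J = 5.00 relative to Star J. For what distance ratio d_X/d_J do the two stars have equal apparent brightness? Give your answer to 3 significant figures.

Equal flux requires L_X/d_X² = L_J/d_J², so d_X/d_J = √(L_X/L_J)
= √(5.00) = 2.236.

2.24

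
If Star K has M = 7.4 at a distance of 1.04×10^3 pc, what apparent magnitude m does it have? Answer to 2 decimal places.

17.49

m = M + 5 log₁₀(d/10 pc) = 7.4 + 5 log₁₀(1.04×10^3/10)
  = 7.4 + 5 × 2.017 = 7.4 + 10.09 = 17.49.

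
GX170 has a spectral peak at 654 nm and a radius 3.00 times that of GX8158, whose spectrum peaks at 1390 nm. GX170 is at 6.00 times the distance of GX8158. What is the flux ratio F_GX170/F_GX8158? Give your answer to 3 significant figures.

Wien's law: T_GX170/T_GX8158 = λ_GX8158/λ_GX170 = 1390/654 = 2.125.
L_GX170/L_GX8158 = (R_GX170/R_GX8158)²(T_GX170/T_GX8158)⁴ = (3.00)²(2.125)⁴ = 183.6.
F_GX170/F_GX8158 = (L_GX170/L_GX8158)/(d_GX170/d_GX8158)² = 183.6/(6.00)² = 5.101.

5.10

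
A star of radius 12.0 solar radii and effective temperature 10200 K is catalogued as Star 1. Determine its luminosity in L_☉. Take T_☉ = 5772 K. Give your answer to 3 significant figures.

L/L_☉ = (R/R_☉)² (T/T_☉)⁴ = (12.0)² × (10200/5772)⁴
       = 144.0 × (1.767)⁴ = 144.0 × 9.752 = 1404.

1.40×10^3 L_☉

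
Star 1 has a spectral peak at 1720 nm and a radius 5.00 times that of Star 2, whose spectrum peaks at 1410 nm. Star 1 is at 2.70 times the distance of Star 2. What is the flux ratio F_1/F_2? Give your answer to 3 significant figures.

Wien's law: T_1/T_2 = λ_2/λ_1 = 1410/1720 = 0.8198.
L_1/L_2 = (R_1/R_2)²(T_1/T_2)⁴ = (5.00)²(0.8198)⁴ = 11.29.
F_1/F_2 = (L_1/L_2)/(d_1/d_2)² = 11.29/(2.70)² = 1.549.

1.55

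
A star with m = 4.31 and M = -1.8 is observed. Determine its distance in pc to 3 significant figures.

m − M = 5 log₁₀(d/10 pc)
4.31 − (-1.8) = 6.11 = 5 log₁₀(d/10)
d = 10 × 10^(6.11/5) = 10 × 10^1.222 = 166.7 pc.

167 pc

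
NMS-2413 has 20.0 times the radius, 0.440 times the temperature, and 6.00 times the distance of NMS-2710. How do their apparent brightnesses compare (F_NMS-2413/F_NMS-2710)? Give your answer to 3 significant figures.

L_NMS-2413/L_NMS-2710 = (R_NMS-2413/R_NMS-2710)²(T_NMS-2413/T_NMS-2710)⁴ = (20.0)² × (0.440)⁴ = 14.99.
F_NMS-2413/F_NMS-2710 = (L_NMS-2413/L_NMS-2710)/(d_NMS-2413/d_NMS-2710)² = 14.99 / (6.00)² = 0.4165.

0.416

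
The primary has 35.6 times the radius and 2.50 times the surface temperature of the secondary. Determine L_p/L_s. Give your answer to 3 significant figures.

From the Stefan–Boltzmann law, L ∝ R²T⁴, so
L_p/L_s = (R_p/R_s)² (T_p/T_s)⁴ = (35.6)² × (2.50)⁴ = 1267 × 39.06 = 4.951×10^4.

4.95×10^4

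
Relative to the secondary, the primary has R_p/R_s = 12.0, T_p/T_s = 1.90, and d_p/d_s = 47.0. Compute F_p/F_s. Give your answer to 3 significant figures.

L_p/L_s = (R_p/R_s)²(T_p/T_s)⁴ = (12.0)² × (1.90)⁴ = 1877.
F_p/F_s = (L_p/L_s)/(d_p/d_s)² = 1877 / (47.0)² = 0.8495.

0.850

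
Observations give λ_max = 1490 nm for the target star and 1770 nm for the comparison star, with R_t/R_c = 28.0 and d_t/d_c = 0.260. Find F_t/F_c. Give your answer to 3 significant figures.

Wien's law: T_t/T_c = λ_c/λ_t = 1770/1490 = 1.188.
L_t/L_c = (R_t/R_c)²(T_t/T_c)⁴ = (28.0)²(1.188)⁴ = 1561.
F_t/F_c = (L_t/L_c)/(d_t/d_c)² = 1561/(0.260)² = 2.309×10^4.

2.31×10^4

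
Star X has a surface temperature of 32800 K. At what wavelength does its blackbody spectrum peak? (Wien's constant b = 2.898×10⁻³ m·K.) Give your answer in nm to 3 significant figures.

λ_max = b/T = 2.898×10⁻³ / 32800 = 8.84×10^-8 m = 88.35 nm.

88.4 nm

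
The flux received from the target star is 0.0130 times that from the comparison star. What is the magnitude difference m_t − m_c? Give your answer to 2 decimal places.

4.72

m_t − m_c = −2.5 log₁₀(F_t/F_c) = −2.5 log₁₀(0.0130) = −2.5 × (-1.886) = 4.715.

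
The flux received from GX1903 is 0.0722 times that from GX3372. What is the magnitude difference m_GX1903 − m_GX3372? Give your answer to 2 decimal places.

2.85

m_GX1903 − m_GX3372 = −2.5 log₁₀(F_GX1903/F_GX3372) = −2.5 log₁₀(0.0722) = −2.5 × (-1.141) = 2.854.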